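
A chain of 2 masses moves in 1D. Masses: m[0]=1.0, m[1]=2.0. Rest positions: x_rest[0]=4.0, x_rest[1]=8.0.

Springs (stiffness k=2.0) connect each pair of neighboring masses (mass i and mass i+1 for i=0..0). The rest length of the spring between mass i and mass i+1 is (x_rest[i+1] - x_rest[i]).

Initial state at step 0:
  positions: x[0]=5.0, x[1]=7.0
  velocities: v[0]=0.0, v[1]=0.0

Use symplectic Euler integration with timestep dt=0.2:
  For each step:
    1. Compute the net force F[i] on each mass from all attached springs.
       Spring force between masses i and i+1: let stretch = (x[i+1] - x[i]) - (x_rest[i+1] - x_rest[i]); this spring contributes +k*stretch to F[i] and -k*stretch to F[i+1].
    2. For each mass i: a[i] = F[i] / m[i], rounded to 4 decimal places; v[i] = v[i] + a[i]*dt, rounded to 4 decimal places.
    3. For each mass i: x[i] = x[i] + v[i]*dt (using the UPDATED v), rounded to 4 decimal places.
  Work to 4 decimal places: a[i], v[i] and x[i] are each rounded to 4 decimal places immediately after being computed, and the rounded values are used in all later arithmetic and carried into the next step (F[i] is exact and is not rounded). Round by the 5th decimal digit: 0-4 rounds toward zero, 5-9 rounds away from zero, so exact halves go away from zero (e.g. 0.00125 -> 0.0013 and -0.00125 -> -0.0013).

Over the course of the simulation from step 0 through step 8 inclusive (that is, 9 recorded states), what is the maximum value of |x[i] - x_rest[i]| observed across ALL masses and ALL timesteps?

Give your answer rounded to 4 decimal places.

Answer: 1.6647

Derivation:
Step 0: x=[5.0000 7.0000] v=[0.0000 0.0000]
Step 1: x=[4.8400 7.0800] v=[-0.8000 0.4000]
Step 2: x=[4.5392 7.2304] v=[-1.5040 0.7520]
Step 3: x=[4.1337 7.4332] v=[-2.0275 1.0138]
Step 4: x=[3.6722 7.6640] v=[-2.3077 1.1539]
Step 5: x=[3.2100 7.8951] v=[-2.3110 1.1555]
Step 6: x=[2.8026 8.0988] v=[-2.0370 1.0185]
Step 7: x=[2.4989 8.2507] v=[-1.5185 0.7593]
Step 8: x=[2.3353 8.3325] v=[-0.8178 0.4089]
Max displacement = 1.6647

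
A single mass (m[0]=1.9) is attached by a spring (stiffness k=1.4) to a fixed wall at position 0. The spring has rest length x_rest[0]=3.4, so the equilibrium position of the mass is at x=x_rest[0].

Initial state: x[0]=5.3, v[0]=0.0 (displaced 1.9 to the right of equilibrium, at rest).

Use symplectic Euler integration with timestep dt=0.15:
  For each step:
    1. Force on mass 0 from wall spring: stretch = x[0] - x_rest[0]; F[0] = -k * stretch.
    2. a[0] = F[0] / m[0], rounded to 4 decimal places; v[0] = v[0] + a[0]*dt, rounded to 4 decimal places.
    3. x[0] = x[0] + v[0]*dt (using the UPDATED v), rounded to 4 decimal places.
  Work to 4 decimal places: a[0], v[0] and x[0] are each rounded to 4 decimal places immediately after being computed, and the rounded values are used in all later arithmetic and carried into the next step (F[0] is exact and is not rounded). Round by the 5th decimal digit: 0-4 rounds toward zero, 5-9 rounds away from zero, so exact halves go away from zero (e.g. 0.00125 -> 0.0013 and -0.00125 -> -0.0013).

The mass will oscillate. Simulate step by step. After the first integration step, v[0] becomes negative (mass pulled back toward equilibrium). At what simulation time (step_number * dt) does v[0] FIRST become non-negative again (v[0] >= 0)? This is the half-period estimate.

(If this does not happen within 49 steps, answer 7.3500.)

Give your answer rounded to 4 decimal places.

Answer: 3.7500

Derivation:
Step 0: x=[5.3000] v=[0.0000]
Step 1: x=[5.2685] v=[-0.2100]
Step 2: x=[5.2060] v=[-0.4165]
Step 3: x=[5.1136] v=[-0.6161]
Step 4: x=[4.9928] v=[-0.8055]
Step 5: x=[4.8456] v=[-0.9815]
Step 6: x=[4.6744] v=[-1.1413]
Step 7: x=[4.4821] v=[-1.2822]
Step 8: x=[4.2718] v=[-1.4018]
Step 9: x=[4.0471] v=[-1.4982]
Step 10: x=[3.8116] v=[-1.5697]
Step 11: x=[3.5693] v=[-1.6152]
Step 12: x=[3.3242] v=[-1.6339]
Step 13: x=[3.0804] v=[-1.6255]
Step 14: x=[2.8419] v=[-1.5902]
Step 15: x=[2.6126] v=[-1.5285]
Step 16: x=[2.3964] v=[-1.4415]
Step 17: x=[2.1968] v=[-1.3306]
Step 18: x=[2.0172] v=[-1.1976]
Step 19: x=[1.8605] v=[-1.0448]
Step 20: x=[1.7293] v=[-0.8746]
Step 21: x=[1.6258] v=[-0.6900]
Step 22: x=[1.5517] v=[-0.4939]
Step 23: x=[1.5083] v=[-0.2896]
Step 24: x=[1.4962] v=[-0.0805]
Step 25: x=[1.5157] v=[0.1299]
First v>=0 after going negative at step 25, time=3.7500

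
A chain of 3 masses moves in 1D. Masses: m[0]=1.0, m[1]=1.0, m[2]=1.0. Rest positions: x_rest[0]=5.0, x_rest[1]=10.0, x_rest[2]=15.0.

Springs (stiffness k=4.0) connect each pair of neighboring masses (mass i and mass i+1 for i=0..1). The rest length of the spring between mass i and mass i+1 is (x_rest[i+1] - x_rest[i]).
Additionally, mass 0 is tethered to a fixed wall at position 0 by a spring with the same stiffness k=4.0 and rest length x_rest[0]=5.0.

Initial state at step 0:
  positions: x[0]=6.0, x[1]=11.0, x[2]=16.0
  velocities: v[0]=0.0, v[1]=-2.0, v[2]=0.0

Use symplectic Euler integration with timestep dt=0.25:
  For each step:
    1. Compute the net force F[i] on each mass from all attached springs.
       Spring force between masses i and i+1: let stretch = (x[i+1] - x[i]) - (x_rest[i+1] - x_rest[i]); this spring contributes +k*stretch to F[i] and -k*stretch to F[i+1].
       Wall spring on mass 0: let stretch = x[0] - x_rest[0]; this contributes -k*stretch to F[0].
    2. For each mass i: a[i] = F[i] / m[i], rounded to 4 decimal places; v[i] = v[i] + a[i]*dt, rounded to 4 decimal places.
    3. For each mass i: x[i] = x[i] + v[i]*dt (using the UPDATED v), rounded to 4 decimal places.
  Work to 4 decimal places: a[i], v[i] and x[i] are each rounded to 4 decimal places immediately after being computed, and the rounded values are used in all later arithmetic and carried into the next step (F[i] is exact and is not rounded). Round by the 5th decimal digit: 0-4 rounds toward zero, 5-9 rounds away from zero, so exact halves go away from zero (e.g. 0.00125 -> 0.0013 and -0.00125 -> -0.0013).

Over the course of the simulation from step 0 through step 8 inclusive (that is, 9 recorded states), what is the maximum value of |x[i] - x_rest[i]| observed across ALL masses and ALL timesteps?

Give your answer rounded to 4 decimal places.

Step 0: x=[6.0000 11.0000 16.0000] v=[0.0000 -2.0000 0.0000]
Step 1: x=[5.7500 10.5000 16.0000] v=[-1.0000 -2.0000 0.0000]
Step 2: x=[5.2500 10.1875 15.8750] v=[-2.0000 -1.2500 -0.5000]
Step 3: x=[4.6719 10.0625 15.5781] v=[-2.3125 -0.5000 -1.1875]
Step 4: x=[4.2735 9.9688 15.1523] v=[-1.5938 -0.3750 -1.7031]
Step 5: x=[4.2305 9.7471 14.6807] v=[-0.1720 -0.8868 -1.8866]
Step 6: x=[4.5090 9.3797 14.2257] v=[1.1141 -1.4698 -1.8202]
Step 7: x=[4.8780 9.0061 13.8092] v=[1.4758 -1.4945 -1.6662]
Step 8: x=[5.0595 8.8012 13.4419] v=[0.7259 -0.8195 -1.4693]
Max displacement = 1.5581

Answer: 1.5581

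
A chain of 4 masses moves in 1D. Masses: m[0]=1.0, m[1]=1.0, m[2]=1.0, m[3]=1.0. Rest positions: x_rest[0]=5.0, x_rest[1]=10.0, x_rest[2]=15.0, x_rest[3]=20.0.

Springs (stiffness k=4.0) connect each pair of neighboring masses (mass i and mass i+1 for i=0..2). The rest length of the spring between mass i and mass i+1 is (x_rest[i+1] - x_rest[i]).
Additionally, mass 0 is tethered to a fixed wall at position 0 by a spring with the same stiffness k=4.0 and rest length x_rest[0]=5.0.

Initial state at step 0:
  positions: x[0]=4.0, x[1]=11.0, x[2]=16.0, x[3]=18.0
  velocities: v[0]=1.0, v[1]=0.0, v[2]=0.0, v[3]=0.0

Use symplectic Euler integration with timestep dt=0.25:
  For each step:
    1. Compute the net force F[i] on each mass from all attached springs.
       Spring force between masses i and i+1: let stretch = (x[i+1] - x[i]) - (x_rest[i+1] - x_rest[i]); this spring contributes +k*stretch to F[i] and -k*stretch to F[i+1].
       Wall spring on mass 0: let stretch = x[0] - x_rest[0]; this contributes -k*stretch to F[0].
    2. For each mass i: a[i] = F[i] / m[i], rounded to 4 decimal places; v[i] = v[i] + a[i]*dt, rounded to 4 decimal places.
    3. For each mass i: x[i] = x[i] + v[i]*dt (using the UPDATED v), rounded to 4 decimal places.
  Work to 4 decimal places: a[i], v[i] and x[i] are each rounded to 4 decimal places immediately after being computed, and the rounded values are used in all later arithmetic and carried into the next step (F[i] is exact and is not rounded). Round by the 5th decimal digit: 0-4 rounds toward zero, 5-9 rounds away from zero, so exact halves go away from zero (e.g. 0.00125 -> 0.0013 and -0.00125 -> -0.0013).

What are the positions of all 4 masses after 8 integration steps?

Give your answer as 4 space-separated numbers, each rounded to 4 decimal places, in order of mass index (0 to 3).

Step 0: x=[4.0000 11.0000 16.0000 18.0000] v=[1.0000 0.0000 0.0000 0.0000]
Step 1: x=[5.0000 10.5000 15.2500 18.7500] v=[4.0000 -2.0000 -3.0000 3.0000]
Step 2: x=[6.1250 9.8125 14.1875 19.8750] v=[4.5000 -2.7500 -4.2500 4.5000]
Step 3: x=[6.6406 9.2969 13.4531 20.8281] v=[2.0625 -2.0625 -2.9375 3.8125]
Step 4: x=[6.1602 9.1563 13.5234 21.1875] v=[-1.9218 -0.5626 0.2813 1.4375]
Step 5: x=[4.8887 9.3584 14.4180 20.8809] v=[-5.0859 0.8084 3.5783 -1.2266]
Step 6: x=[3.5125 9.7080 15.6634 20.2085] v=[-5.5049 1.3983 4.9816 -2.6895]
Step 7: x=[2.8070 9.9976 16.5562 19.6499] v=[-2.8219 1.1582 3.5713 -2.2346]
Step 8: x=[3.1974 10.1292 16.5828 19.5678] v=[1.5617 0.5262 0.1064 -0.3283]

Answer: 3.1974 10.1292 16.5828 19.5678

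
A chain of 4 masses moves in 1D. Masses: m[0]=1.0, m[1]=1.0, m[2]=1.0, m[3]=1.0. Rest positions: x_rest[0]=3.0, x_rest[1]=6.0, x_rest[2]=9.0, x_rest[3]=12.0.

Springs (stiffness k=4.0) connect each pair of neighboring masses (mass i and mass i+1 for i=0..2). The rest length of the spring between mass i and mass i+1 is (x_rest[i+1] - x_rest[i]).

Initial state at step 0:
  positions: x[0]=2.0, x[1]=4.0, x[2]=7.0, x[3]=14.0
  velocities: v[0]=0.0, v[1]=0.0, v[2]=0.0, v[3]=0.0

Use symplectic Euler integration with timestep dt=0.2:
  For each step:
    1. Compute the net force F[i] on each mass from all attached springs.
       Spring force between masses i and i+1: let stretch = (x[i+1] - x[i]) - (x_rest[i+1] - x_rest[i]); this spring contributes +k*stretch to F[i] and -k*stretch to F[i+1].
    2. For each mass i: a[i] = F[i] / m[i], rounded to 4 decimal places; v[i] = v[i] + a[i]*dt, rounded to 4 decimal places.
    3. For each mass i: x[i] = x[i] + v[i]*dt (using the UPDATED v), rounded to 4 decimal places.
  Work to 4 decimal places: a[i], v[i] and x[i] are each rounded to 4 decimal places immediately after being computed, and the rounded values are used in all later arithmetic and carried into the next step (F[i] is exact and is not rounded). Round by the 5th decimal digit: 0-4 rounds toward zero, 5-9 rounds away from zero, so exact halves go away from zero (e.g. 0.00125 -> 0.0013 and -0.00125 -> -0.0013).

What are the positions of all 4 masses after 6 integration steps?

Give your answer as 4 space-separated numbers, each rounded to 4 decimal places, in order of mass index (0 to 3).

Answer: 1.6520 6.6760 8.9953 9.6768

Derivation:
Step 0: x=[2.0000 4.0000 7.0000 14.0000] v=[0.0000 0.0000 0.0000 0.0000]
Step 1: x=[1.8400 4.1600 7.6400 13.3600] v=[-0.8000 0.8000 3.2000 -3.2000]
Step 2: x=[1.5712 4.5056 8.6384 12.2848] v=[-1.3440 1.7280 4.9920 -5.3760]
Step 3: x=[1.2919 5.0429 9.5590 11.1062] v=[-1.3965 2.6867 4.6029 -5.8931]
Step 4: x=[1.1328 5.7027 10.0046 10.1600] v=[-0.7957 3.2988 2.2278 -4.7309]
Step 5: x=[1.2248 6.3196 9.7867 9.6690] v=[0.4602 3.0844 -1.0894 -2.4552]
Step 6: x=[1.6520 6.6760 8.9953 9.6768] v=[2.1360 1.7822 -3.9572 0.0390]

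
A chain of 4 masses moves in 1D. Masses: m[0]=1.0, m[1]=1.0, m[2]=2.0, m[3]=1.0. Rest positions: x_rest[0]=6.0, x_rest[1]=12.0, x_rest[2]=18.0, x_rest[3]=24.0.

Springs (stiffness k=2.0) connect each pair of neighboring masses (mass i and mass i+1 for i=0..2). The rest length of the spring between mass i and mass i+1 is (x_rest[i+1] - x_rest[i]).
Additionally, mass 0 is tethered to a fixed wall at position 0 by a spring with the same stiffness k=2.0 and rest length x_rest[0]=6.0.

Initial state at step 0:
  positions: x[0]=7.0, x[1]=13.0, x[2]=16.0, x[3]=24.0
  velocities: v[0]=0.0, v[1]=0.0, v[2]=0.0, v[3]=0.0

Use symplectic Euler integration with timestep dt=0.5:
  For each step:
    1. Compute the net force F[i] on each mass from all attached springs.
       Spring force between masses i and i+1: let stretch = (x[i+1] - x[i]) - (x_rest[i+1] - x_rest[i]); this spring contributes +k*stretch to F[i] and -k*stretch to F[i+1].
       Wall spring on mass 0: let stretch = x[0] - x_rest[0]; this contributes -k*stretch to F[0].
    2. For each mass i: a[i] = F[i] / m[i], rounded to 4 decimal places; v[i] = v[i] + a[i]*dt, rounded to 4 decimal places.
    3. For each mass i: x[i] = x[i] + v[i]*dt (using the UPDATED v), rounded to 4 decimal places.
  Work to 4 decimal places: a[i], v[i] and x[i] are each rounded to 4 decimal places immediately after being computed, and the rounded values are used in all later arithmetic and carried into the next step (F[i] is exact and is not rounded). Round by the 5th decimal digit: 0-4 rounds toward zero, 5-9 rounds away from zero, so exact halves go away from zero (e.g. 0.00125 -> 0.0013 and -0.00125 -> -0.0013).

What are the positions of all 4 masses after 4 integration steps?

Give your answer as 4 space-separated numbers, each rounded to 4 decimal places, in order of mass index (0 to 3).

Answer: 4.0625 11.6563 17.7344 23.8438

Derivation:
Step 0: x=[7.0000 13.0000 16.0000 24.0000] v=[0.0000 0.0000 0.0000 0.0000]
Step 1: x=[6.5000 11.5000 17.2500 23.0000] v=[-1.0000 -3.0000 2.5000 -2.0000]
Step 2: x=[5.2500 10.3750 18.5000 22.1250] v=[-2.5000 -2.2500 2.5000 -1.7500]
Step 3: x=[3.9375 10.7500 18.6250 22.4375] v=[-2.6250 0.7500 0.2500 0.6250]
Step 4: x=[4.0625 11.6563 17.7344 23.8438] v=[0.2500 1.8125 -1.7813 2.8125]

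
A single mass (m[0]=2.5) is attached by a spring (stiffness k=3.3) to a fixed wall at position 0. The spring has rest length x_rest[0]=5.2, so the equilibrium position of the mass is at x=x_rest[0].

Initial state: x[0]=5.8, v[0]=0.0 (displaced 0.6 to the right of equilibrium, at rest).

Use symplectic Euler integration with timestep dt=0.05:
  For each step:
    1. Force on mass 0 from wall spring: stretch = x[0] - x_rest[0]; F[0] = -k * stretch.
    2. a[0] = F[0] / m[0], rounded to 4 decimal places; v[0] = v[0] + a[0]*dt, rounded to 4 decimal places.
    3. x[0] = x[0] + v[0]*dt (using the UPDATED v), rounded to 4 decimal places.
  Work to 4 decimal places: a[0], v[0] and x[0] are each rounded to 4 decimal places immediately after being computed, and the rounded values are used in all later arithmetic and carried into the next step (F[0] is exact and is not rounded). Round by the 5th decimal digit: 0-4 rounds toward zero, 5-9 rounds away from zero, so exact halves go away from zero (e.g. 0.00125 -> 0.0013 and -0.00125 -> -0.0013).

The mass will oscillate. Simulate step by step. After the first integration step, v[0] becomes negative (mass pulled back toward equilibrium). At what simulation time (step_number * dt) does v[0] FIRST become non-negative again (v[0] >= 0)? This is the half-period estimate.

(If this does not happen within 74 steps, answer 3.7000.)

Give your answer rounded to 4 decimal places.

Answer: 2.7500

Derivation:
Step 0: x=[5.8000] v=[0.0000]
Step 1: x=[5.7980] v=[-0.0396]
Step 2: x=[5.7940] v=[-0.0791]
Step 3: x=[5.7881] v=[-0.1183]
Step 4: x=[5.7802] v=[-0.1571]
Step 5: x=[5.7704] v=[-0.1954]
Step 6: x=[5.7588] v=[-0.2330]
Step 7: x=[5.7453] v=[-0.2699]
Step 8: x=[5.7300] v=[-0.3059]
Step 9: x=[5.7130] v=[-0.3409]
Step 10: x=[5.6943] v=[-0.3748]
Step 11: x=[5.6739] v=[-0.4074]
Step 12: x=[5.6520] v=[-0.4387]
Step 13: x=[5.6286] v=[-0.4685]
Step 14: x=[5.6038] v=[-0.4968]
Step 15: x=[5.5776] v=[-0.5235]
Step 16: x=[5.5502] v=[-0.5484]
Step 17: x=[5.5216] v=[-0.5715]
Step 18: x=[5.4920] v=[-0.5927]
Step 19: x=[5.4614] v=[-0.6120]
Step 20: x=[5.4299] v=[-0.6293]
Step 21: x=[5.3977] v=[-0.6445]
Step 22: x=[5.3648] v=[-0.6576]
Step 23: x=[5.3314] v=[-0.6685]
Step 24: x=[5.2975] v=[-0.6772]
Step 25: x=[5.2633] v=[-0.6836]
Step 26: x=[5.2289] v=[-0.6878]
Step 27: x=[5.1944] v=[-0.6897]
Step 28: x=[5.1599] v=[-0.6893]
Step 29: x=[5.1256] v=[-0.6867]
Step 30: x=[5.0915] v=[-0.6818]
Step 31: x=[5.0578] v=[-0.6746]
Step 32: x=[5.0245] v=[-0.6652]
Step 33: x=[4.9918] v=[-0.6536]
Step 34: x=[4.9598] v=[-0.6399]
Step 35: x=[4.9286] v=[-0.6240]
Step 36: x=[4.8983] v=[-0.6061]
Step 37: x=[4.8690] v=[-0.5862]
Step 38: x=[4.8408] v=[-0.5644]
Step 39: x=[4.8138] v=[-0.5407]
Step 40: x=[4.7880] v=[-0.5152]
Step 41: x=[4.7636] v=[-0.4880]
Step 42: x=[4.7406] v=[-0.4592]
Step 43: x=[4.7192] v=[-0.4289]
Step 44: x=[4.6993] v=[-0.3972]
Step 45: x=[4.6811] v=[-0.3642]
Step 46: x=[4.6646] v=[-0.3300]
Step 47: x=[4.6499] v=[-0.2947]
Step 48: x=[4.6370] v=[-0.2584]
Step 49: x=[4.6259] v=[-0.2212]
Step 50: x=[4.6167] v=[-0.1833]
Step 51: x=[4.6095] v=[-0.1448]
Step 52: x=[4.6042] v=[-0.1058]
Step 53: x=[4.6009] v=[-0.0665]
Step 54: x=[4.5996] v=[-0.0270]
Step 55: x=[4.6002] v=[0.0126]
First v>=0 after going negative at step 55, time=2.7500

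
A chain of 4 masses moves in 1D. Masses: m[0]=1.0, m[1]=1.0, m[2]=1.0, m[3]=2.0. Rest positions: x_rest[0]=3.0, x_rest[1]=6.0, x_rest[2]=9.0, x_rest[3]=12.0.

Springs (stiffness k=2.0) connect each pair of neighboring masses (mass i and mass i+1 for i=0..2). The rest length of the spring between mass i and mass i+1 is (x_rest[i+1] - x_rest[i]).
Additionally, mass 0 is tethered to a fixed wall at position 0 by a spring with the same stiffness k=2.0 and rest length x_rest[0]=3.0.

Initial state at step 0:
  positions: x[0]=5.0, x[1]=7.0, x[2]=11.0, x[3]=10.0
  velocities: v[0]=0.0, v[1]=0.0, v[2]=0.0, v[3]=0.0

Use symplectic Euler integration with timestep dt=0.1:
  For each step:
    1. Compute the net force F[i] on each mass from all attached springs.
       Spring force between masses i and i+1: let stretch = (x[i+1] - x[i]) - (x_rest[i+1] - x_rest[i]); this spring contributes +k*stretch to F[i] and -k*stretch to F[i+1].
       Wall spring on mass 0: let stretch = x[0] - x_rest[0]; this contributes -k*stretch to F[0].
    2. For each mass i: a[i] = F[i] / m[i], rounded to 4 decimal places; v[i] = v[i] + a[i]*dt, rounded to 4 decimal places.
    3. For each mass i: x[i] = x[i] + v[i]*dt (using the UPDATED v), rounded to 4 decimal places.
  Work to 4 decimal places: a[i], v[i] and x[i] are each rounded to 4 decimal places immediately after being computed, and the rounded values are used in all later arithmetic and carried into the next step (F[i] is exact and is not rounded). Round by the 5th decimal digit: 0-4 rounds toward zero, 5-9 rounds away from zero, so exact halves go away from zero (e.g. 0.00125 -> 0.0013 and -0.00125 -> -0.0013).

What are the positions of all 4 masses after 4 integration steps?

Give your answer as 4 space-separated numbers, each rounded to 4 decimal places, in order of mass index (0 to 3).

Answer: 4.4465 7.3306 10.0816 10.3795

Derivation:
Step 0: x=[5.0000 7.0000 11.0000 10.0000] v=[0.0000 0.0000 0.0000 0.0000]
Step 1: x=[4.9400 7.0400 10.9000 10.0400] v=[-0.6000 0.4000 -1.0000 0.4000]
Step 2: x=[4.8232 7.1152 10.7056 10.1186] v=[-1.1680 0.7520 -1.9440 0.7860]
Step 3: x=[4.6558 7.2164 10.4277 10.2331] v=[-1.6742 1.0117 -2.7795 1.1447]
Step 4: x=[4.4465 7.3306 10.0816 10.3795] v=[-2.0932 1.1418 -3.4607 1.4642]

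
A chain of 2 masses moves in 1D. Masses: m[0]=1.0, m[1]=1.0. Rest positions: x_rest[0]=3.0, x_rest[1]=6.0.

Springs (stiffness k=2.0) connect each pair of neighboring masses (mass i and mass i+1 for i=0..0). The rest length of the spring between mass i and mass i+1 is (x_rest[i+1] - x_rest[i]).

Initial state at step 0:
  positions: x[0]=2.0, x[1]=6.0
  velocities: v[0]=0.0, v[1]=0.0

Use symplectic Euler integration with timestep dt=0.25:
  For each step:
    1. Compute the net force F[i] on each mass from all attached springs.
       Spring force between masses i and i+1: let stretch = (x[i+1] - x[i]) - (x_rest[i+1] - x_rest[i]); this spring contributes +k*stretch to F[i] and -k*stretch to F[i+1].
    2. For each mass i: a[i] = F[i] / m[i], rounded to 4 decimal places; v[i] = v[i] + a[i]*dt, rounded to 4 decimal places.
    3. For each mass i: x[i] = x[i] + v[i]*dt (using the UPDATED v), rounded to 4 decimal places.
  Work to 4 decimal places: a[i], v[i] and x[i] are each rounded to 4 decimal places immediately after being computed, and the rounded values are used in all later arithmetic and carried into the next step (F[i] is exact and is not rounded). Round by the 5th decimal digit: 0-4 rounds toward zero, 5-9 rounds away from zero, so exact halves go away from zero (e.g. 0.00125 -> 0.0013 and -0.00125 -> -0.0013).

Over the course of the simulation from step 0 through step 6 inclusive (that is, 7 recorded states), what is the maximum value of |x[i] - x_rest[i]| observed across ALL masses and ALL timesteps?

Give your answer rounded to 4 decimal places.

Step 0: x=[2.0000 6.0000] v=[0.0000 0.0000]
Step 1: x=[2.1250 5.8750] v=[0.5000 -0.5000]
Step 2: x=[2.3438 5.6563] v=[0.8750 -0.8750]
Step 3: x=[2.6016 5.3985] v=[1.0313 -1.0313]
Step 4: x=[2.8341 5.1661] v=[0.9298 -0.9298]
Step 5: x=[2.9831 5.0172] v=[0.5958 -0.5958]
Step 6: x=[3.0113 4.9890] v=[0.1129 -0.1129]
Max displacement = 1.0110

Answer: 1.0110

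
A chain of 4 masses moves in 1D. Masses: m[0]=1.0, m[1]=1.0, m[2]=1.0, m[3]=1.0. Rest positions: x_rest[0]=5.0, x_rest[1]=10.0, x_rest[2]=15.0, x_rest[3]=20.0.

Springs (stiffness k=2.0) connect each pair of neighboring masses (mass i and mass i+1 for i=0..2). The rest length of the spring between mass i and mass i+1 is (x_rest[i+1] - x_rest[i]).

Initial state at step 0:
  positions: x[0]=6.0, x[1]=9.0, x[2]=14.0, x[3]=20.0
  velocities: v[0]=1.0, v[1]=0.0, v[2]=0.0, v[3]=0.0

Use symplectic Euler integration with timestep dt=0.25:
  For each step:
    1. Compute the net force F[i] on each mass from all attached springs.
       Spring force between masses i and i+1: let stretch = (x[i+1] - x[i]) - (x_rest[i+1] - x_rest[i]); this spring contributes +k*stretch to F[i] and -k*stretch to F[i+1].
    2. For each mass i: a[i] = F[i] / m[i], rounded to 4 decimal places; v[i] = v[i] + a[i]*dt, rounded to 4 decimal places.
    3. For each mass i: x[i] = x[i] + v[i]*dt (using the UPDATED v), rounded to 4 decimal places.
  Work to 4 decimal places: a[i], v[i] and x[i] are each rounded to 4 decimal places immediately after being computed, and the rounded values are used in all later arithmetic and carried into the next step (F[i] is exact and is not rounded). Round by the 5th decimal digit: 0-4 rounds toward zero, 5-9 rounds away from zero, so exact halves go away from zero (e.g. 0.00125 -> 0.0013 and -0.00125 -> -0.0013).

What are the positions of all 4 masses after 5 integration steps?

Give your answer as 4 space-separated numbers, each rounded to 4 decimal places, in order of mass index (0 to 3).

Answer: 4.7623 11.0632 15.3619 19.0629

Derivation:
Step 0: x=[6.0000 9.0000 14.0000 20.0000] v=[1.0000 0.0000 0.0000 0.0000]
Step 1: x=[6.0000 9.2500 14.1250 19.8750] v=[0.0000 1.0000 0.5000 -0.5000]
Step 2: x=[5.7813 9.7031 14.3594 19.6563] v=[-0.8750 1.8125 0.9375 -0.8750]
Step 3: x=[5.4278 10.2481 14.6739 19.4004] v=[-1.4141 2.1798 1.2578 -1.0235]
Step 4: x=[5.0518 10.7438 15.0260 19.1787] v=[-1.5040 1.9826 1.4082 -0.8868]
Step 5: x=[4.7623 11.0632 15.3619 19.0629] v=[-1.1580 1.2777 1.3435 -0.4632]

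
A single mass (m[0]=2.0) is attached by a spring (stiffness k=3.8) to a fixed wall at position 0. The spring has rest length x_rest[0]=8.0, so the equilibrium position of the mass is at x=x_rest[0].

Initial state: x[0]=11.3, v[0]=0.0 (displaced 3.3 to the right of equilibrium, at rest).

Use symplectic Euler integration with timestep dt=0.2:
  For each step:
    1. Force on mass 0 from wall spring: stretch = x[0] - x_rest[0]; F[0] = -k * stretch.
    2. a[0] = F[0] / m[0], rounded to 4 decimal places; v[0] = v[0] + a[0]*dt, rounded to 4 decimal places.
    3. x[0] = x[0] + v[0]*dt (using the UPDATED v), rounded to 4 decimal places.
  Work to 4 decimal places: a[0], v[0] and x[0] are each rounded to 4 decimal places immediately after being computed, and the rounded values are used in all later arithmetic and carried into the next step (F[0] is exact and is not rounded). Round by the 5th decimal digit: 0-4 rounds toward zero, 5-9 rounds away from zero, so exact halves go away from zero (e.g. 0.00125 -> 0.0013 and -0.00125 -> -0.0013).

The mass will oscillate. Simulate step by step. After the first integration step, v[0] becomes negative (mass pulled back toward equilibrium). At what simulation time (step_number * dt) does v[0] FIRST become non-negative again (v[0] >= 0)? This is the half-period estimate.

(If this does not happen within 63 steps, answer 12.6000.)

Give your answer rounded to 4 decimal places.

Step 0: x=[11.3000] v=[0.0000]
Step 1: x=[11.0492] v=[-1.2540]
Step 2: x=[10.5667] v=[-2.4127]
Step 3: x=[9.8891] v=[-3.3880]
Step 4: x=[9.0679] v=[-4.1059]
Step 5: x=[8.1656] v=[-4.5117]
Step 6: x=[7.2507] v=[-4.5746]
Step 7: x=[6.3927] v=[-4.2899]
Step 8: x=[5.6569] v=[-3.6791]
Step 9: x=[5.0992] v=[-2.7887]
Step 10: x=[4.7619] v=[-1.6864]
Step 11: x=[4.6707] v=[-0.4559]
Step 12: x=[4.8325] v=[0.8092]
First v>=0 after going negative at step 12, time=2.4000

Answer: 2.4000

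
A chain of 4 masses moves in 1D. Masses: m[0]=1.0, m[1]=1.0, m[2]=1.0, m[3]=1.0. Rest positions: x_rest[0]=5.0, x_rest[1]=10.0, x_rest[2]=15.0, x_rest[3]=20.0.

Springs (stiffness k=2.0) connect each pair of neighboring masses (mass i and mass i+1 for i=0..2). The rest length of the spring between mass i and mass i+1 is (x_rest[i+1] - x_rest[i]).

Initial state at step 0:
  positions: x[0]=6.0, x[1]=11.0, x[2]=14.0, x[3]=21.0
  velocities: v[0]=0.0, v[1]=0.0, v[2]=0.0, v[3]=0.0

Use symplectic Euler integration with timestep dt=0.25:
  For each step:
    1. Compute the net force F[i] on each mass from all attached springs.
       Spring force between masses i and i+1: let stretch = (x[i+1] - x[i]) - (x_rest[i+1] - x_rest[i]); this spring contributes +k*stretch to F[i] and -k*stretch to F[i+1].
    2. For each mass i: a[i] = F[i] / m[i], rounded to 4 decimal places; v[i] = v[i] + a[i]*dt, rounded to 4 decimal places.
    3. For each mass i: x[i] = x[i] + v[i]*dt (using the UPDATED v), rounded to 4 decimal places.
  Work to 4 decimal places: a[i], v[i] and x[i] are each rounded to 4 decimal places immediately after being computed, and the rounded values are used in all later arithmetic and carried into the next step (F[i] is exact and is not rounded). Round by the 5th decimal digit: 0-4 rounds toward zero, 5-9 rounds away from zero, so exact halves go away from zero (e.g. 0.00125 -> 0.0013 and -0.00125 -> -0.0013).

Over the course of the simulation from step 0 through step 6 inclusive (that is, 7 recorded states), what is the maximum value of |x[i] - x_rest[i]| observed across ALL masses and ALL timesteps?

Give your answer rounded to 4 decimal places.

Answer: 1.7558

Derivation:
Step 0: x=[6.0000 11.0000 14.0000 21.0000] v=[0.0000 0.0000 0.0000 0.0000]
Step 1: x=[6.0000 10.7500 14.5000 20.7500] v=[0.0000 -1.0000 2.0000 -1.0000]
Step 2: x=[5.9688 10.3750 15.3125 20.3438] v=[-0.1250 -1.5000 3.2500 -1.6250]
Step 3: x=[5.8633 10.0664 16.1367 19.9336] v=[-0.4219 -1.2344 3.2969 -1.6407]
Step 4: x=[5.6582 9.9912 16.6768 19.6738] v=[-0.8204 -0.3008 2.1602 -1.0392]
Step 5: x=[5.3697 10.2101 16.7558 19.6644] v=[-1.1539 0.8755 0.3159 -0.0377]
Step 6: x=[5.0613 10.6422 16.3801 19.9164] v=[-1.2337 1.7282 -1.5027 1.0080]
Max displacement = 1.7558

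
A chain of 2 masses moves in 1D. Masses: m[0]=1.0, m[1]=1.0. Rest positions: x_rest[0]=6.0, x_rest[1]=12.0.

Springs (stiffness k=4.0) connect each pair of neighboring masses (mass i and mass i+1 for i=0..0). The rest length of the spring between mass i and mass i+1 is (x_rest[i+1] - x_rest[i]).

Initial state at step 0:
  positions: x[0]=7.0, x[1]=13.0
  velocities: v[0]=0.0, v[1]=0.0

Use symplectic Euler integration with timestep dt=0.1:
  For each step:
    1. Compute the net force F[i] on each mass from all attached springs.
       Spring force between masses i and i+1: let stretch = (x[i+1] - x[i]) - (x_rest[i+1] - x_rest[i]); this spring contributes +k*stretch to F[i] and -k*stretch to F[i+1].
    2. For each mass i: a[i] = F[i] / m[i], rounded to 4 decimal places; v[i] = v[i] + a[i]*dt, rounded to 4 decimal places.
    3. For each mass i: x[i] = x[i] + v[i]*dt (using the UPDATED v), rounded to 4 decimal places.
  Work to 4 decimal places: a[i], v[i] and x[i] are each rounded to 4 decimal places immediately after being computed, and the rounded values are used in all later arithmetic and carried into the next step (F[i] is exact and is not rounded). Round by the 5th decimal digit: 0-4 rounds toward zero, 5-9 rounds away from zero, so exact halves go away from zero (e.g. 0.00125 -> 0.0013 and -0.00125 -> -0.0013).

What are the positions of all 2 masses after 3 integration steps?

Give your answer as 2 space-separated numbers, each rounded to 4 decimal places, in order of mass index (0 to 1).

Answer: 7.0000 13.0000

Derivation:
Step 0: x=[7.0000 13.0000] v=[0.0000 0.0000]
Step 1: x=[7.0000 13.0000] v=[0.0000 0.0000]
Step 2: x=[7.0000 13.0000] v=[0.0000 0.0000]
Step 3: x=[7.0000 13.0000] v=[0.0000 0.0000]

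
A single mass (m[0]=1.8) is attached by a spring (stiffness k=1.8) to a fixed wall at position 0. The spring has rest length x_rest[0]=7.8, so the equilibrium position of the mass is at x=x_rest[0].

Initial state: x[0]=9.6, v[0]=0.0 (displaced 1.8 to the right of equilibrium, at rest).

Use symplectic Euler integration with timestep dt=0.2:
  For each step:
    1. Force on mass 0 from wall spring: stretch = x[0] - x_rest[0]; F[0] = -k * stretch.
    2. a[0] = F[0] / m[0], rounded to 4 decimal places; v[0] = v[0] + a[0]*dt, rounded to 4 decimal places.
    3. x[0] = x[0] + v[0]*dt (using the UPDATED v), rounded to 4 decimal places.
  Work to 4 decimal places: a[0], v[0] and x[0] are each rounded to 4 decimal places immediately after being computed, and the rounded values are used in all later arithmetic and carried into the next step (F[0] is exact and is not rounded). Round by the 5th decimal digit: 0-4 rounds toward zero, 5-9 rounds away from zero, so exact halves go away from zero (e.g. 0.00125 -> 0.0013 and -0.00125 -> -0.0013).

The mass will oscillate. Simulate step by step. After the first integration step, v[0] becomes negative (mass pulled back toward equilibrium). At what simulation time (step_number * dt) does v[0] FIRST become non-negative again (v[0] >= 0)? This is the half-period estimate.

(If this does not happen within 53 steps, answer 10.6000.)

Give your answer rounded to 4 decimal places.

Step 0: x=[9.6000] v=[0.0000]
Step 1: x=[9.5280] v=[-0.3600]
Step 2: x=[9.3869] v=[-0.7056]
Step 3: x=[9.1823] v=[-1.0230]
Step 4: x=[8.9224] v=[-1.2995]
Step 5: x=[8.6176] v=[-1.5240]
Step 6: x=[8.2801] v=[-1.6875]
Step 7: x=[7.9234] v=[-1.7835]
Step 8: x=[7.5618] v=[-1.8082]
Step 9: x=[7.2097] v=[-1.7606]
Step 10: x=[6.8812] v=[-1.6425]
Step 11: x=[6.5895] v=[-1.4587]
Step 12: x=[6.3462] v=[-1.2166]
Step 13: x=[6.1610] v=[-0.9258]
Step 14: x=[6.0414] v=[-0.5980]
Step 15: x=[5.9921] v=[-0.2463]
Step 16: x=[6.0152] v=[0.1153]
First v>=0 after going negative at step 16, time=3.2000

Answer: 3.2000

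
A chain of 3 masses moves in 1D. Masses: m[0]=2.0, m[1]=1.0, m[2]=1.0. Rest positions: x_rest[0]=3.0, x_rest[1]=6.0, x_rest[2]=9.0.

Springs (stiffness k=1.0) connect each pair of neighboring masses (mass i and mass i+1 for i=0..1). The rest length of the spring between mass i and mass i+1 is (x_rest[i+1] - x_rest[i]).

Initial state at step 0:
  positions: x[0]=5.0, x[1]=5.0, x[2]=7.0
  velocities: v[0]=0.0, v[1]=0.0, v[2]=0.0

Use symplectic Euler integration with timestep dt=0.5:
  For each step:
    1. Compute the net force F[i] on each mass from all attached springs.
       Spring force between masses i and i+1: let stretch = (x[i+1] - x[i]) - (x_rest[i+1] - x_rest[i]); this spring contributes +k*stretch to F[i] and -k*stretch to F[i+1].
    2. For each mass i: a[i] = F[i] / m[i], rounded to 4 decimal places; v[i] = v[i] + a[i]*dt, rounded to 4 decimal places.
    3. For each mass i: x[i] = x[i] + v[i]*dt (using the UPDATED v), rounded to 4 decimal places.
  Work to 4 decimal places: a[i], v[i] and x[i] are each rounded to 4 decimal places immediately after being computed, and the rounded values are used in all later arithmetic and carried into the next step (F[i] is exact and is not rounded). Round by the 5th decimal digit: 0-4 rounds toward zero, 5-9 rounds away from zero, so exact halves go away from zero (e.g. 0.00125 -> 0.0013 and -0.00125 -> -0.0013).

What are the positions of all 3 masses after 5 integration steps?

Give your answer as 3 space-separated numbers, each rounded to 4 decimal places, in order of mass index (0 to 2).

Step 0: x=[5.0000 5.0000 7.0000] v=[0.0000 0.0000 0.0000]
Step 1: x=[4.6250 5.5000 7.2500] v=[-0.7500 1.0000 0.5000]
Step 2: x=[3.9844 6.2188 7.8125] v=[-1.2813 1.4375 1.1250]
Step 3: x=[3.2481 6.7774 8.7266] v=[-1.4727 1.1172 1.8282]
Step 4: x=[2.5779 6.9410 9.9034] v=[-1.3404 0.3272 2.3536]
Step 5: x=[2.0781 6.7544 11.0896] v=[-0.9996 -0.3732 2.3724]

Answer: 2.0781 6.7544 11.0896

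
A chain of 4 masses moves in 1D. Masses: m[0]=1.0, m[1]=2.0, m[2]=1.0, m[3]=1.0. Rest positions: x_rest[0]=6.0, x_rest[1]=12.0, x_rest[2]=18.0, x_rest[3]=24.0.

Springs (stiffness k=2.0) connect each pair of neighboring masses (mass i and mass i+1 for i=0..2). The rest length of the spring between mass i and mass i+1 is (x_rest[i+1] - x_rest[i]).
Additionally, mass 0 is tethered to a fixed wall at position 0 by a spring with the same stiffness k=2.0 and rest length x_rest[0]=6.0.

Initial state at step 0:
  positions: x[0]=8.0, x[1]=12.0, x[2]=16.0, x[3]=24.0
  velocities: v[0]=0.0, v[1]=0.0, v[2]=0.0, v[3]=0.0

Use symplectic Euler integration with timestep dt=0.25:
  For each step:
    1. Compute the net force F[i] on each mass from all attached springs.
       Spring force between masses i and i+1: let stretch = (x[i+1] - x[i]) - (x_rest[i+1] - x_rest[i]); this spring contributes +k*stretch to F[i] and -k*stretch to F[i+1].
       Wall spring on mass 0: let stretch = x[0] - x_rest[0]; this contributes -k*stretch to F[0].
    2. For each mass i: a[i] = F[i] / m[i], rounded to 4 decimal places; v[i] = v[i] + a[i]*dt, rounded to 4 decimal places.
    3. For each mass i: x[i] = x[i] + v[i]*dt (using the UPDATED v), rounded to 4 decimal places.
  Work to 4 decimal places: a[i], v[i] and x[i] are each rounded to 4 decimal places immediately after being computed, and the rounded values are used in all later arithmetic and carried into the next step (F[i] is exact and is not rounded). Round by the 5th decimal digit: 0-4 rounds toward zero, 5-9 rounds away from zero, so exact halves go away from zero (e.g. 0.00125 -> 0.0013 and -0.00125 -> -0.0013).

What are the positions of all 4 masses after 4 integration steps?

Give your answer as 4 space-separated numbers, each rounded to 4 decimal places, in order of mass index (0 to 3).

Step 0: x=[8.0000 12.0000 16.0000 24.0000] v=[0.0000 0.0000 0.0000 0.0000]
Step 1: x=[7.5000 12.0000 16.5000 23.7500] v=[-2.0000 0.0000 2.0000 -1.0000]
Step 2: x=[6.6250 12.0000 17.3438 23.3438] v=[-3.5000 0.0000 3.3750 -1.6250]
Step 3: x=[5.5938 11.9981 18.2696 22.9376] v=[-4.1250 -0.0078 3.7031 -1.6250]
Step 4: x=[4.6639 11.9879 18.9950 22.6979] v=[-3.7198 -0.0410 2.9014 -0.9590]

Answer: 4.6639 11.9879 18.9950 22.6979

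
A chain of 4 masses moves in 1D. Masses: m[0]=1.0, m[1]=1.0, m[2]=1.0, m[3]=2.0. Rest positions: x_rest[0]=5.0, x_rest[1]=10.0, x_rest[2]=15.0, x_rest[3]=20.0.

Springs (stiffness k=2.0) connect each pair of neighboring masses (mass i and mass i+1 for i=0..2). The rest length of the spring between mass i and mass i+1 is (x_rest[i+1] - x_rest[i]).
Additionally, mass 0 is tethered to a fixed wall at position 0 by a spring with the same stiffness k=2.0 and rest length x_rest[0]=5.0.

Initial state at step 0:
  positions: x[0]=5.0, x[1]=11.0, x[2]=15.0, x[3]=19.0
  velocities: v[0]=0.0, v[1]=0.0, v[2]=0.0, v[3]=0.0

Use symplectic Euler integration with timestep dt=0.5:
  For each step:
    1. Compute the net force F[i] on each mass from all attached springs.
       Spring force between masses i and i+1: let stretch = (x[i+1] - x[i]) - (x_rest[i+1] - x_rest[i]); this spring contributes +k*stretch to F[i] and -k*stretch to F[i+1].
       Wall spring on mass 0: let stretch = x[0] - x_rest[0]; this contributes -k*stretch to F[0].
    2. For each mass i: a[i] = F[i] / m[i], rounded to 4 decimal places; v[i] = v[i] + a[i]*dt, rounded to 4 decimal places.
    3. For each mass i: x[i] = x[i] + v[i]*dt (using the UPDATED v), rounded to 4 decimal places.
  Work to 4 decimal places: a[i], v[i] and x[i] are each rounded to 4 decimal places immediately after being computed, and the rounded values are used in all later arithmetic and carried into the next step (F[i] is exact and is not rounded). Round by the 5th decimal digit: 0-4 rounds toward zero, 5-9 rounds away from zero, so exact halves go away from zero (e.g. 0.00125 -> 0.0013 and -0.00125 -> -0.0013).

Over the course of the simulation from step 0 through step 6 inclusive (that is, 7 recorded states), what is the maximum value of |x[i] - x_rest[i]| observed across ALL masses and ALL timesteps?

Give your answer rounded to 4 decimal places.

Step 0: x=[5.0000 11.0000 15.0000 19.0000] v=[0.0000 0.0000 0.0000 0.0000]
Step 1: x=[5.5000 10.0000 15.0000 19.2500] v=[1.0000 -2.0000 0.0000 0.5000]
Step 2: x=[5.5000 9.2500 14.6250 19.6875] v=[0.0000 -1.5000 -0.7500 0.8750]
Step 3: x=[4.6250 9.3125 14.0938 20.1094] v=[-1.7500 0.1250 -1.0625 0.8438]
Step 4: x=[3.7813 9.4219 14.1797 20.2774] v=[-1.6875 0.2188 0.1718 0.3360]
Step 5: x=[3.8672 9.0899 14.9356 20.1710] v=[0.1718 -0.6640 1.5117 -0.2129]
Step 6: x=[4.6309 9.0694 15.3863 20.0057] v=[1.5273 -0.0410 0.9014 -0.3306]
Max displacement = 1.2187

Answer: 1.2187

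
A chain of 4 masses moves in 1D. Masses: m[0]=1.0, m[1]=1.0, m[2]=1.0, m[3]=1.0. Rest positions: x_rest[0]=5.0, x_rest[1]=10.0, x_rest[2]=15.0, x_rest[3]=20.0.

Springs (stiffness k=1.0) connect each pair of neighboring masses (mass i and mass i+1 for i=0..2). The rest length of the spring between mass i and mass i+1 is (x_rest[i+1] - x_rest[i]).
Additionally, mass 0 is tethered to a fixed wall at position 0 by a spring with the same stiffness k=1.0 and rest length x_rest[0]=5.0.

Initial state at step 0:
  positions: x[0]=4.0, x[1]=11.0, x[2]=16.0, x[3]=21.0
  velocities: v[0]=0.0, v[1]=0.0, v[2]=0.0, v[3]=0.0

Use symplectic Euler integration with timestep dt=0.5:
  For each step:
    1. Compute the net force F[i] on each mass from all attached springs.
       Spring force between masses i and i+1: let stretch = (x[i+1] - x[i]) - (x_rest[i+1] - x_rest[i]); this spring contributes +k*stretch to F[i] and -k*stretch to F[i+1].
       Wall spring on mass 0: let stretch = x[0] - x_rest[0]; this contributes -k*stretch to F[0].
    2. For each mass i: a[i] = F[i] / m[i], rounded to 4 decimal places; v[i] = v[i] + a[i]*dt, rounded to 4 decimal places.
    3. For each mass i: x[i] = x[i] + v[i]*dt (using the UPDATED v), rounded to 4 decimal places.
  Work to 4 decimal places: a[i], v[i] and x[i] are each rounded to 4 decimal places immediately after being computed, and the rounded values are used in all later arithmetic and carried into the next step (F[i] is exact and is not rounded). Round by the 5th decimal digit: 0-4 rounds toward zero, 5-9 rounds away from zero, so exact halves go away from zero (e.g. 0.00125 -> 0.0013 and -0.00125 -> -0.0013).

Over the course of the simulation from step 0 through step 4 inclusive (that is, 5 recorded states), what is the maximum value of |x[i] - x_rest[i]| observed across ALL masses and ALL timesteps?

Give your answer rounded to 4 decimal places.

Answer: 1.3594

Derivation:
Step 0: x=[4.0000 11.0000 16.0000 21.0000] v=[0.0000 0.0000 0.0000 0.0000]
Step 1: x=[4.7500 10.5000 16.0000 21.0000] v=[1.5000 -1.0000 0.0000 0.0000]
Step 2: x=[5.7500 9.9375 15.8750 21.0000] v=[2.0000 -1.1250 -0.2500 0.0000]
Step 3: x=[6.3594 9.8125 15.5469 20.9688] v=[1.2188 -0.2500 -0.6563 -0.0625]
Step 4: x=[6.2422 10.2579 15.1406 20.8321] v=[-0.2344 0.8907 -0.8126 -0.2735]
Max displacement = 1.3594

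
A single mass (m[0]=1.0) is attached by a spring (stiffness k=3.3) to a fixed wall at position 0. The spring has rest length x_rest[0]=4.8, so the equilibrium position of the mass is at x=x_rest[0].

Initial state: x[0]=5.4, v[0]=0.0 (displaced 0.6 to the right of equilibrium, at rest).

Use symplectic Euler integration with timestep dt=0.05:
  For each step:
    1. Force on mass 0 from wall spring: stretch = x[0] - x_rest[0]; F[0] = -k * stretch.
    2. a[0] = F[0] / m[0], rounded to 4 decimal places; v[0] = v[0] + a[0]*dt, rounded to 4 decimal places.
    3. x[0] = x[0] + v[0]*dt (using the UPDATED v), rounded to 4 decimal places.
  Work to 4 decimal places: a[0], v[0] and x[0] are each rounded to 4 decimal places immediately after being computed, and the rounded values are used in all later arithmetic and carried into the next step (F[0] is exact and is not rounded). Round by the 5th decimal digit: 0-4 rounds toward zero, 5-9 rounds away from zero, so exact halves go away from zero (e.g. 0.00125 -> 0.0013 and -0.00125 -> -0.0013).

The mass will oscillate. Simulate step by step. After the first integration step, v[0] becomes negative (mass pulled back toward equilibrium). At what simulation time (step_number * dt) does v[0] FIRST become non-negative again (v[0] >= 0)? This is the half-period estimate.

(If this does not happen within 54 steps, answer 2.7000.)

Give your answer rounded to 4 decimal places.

Step 0: x=[5.4000] v=[0.0000]
Step 1: x=[5.3951] v=[-0.0990]
Step 2: x=[5.3852] v=[-0.1972]
Step 3: x=[5.3705] v=[-0.2938]
Step 4: x=[5.3511] v=[-0.3879]
Step 5: x=[5.3272] v=[-0.4788]
Step 6: x=[5.2989] v=[-0.5658]
Step 7: x=[5.2665] v=[-0.6481]
Step 8: x=[5.2302] v=[-0.7251]
Step 9: x=[5.1904] v=[-0.7961]
Step 10: x=[5.1474] v=[-0.8605]
Step 11: x=[5.1015] v=[-0.9178]
Step 12: x=[5.0531] v=[-0.9676]
Step 13: x=[5.0026] v=[-1.0094]
Step 14: x=[4.9505] v=[-1.0428]
Step 15: x=[4.8971] v=[-1.0676]
Step 16: x=[4.8429] v=[-1.0836]
Step 17: x=[4.7884] v=[-1.0907]
Step 18: x=[4.7340] v=[-1.0888]
Step 19: x=[4.6801] v=[-1.0779]
Step 20: x=[4.6272] v=[-1.0581]
Step 21: x=[4.5757] v=[-1.0296]
Step 22: x=[4.5261] v=[-0.9926]
Step 23: x=[4.4787] v=[-0.9474]
Step 24: x=[4.4340] v=[-0.8944]
Step 25: x=[4.3923] v=[-0.8340]
Step 26: x=[4.3540] v=[-0.7667]
Step 27: x=[4.3193] v=[-0.6931]
Step 28: x=[4.2886] v=[-0.6138]
Step 29: x=[4.2621] v=[-0.5294]
Step 30: x=[4.2401] v=[-0.4406]
Step 31: x=[4.2227] v=[-0.3482]
Step 32: x=[4.2101] v=[-0.2529]
Step 33: x=[4.2023] v=[-0.1556]
Step 34: x=[4.1995] v=[-0.0570]
Step 35: x=[4.2016] v=[0.0421]
First v>=0 after going negative at step 35, time=1.7500

Answer: 1.7500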